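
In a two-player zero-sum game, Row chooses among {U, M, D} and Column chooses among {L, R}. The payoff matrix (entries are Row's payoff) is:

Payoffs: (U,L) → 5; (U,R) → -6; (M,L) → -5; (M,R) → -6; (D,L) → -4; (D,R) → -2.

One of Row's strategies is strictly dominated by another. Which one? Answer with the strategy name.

D gives a strictly higher payoff than M against every column: -4 > -5, -2 > -6.
So M is strictly dominated and Row never plays it.

M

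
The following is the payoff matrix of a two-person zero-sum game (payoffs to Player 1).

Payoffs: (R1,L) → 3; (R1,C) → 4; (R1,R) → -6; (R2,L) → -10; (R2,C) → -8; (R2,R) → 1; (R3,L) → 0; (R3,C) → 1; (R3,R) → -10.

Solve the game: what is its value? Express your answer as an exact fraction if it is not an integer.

-57/20

Row minima: R1 → -6, R2 → -10, R3 → -10; maximin = -6.
Column maxima: L → 3, C → 4, R → 1; minimax = 1.
-6 ≠ 1, so there is no saddle point; optimal play is mixed.
R3 is strictly dominated by R1, so Player 1 never plays it.
C is strictly dominated by L (it gives Player 1 strictly more in every row), so Player 2 never plays it.
On the remaining 2×2 (R1, R2 vs L, R):
Let Player 1 play R1 with probability p. Expected payoff against L: 3p + (-10)(1−p) = 13p − 10; against R: (-6)p + 1(1−p) = −7p + 1.
Setting these equal: 13p − 10 = −7p + 1 ⇒ 20p = 11 ⇒ p = 11/20, and the value is (13)·(11/20) − 10 = -57/20.
For Player 2: with q = P(L), equating R1's and R2's payoffs gives 9q − 6 = −11q + 1 ⇒ q = 7/20.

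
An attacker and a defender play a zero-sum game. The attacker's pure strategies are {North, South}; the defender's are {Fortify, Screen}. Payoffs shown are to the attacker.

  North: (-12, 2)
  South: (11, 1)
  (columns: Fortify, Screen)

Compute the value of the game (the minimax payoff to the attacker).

Row minima: North → -12, South → 1; maximin = 1.
Column maxima: Fortify → 11, Screen → 2; minimax = 2.
1 ≠ 2, so there is no saddle point; optimal play is mixed.
Let the attacker play North with probability p. Expected payoff against Fortify: (-12)p + 11(1−p) = −23p + 11; against Screen: 2p + 1(1−p) = p + 1.
Setting these equal: −23p + 11 = p + 1 ⇒ −24p = -10 ⇒ p = 5/12, and the value is (-23)·(5/12) + 11 = 17/12.
For the defender: with q = P(Fortify), equating North's and South's payoffs gives −14q + 2 = 10q + 1 ⇒ q = 1/24.

17/12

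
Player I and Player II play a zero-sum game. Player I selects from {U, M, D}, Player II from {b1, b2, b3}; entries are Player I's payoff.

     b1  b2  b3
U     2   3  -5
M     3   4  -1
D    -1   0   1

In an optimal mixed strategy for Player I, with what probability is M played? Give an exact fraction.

1/3

Row minima: U → -5, M → -1, D → -1; maximin = -1.
Column maxima: b1 → 3, b2 → 4, b3 → 1; minimax = 1.
-1 ≠ 1, so there is no saddle point; optimal play is mixed.
U is strictly dominated by M, so Player I never plays it.
b2 is strictly dominated by b1 (it gives Player I strictly more in every row), so Player II never plays it.
On the remaining 2×2 (M, D vs b1, b3):
Let Player I play M with probability p. Expected payoff against b1: 3p + (-1)(1−p) = 4p − 1; against b3: (-1)p + 1(1−p) = −2p + 1.
Setting these equal: 4p − 1 = −2p + 1 ⇒ 6p = 2 ⇒ p = 1/3, and the value is (4)·(1/3) − 1 = 1/3.
For Player II: with q = P(b1), equating M's and D's payoffs gives 4q − 1 = −2q + 1 ⇒ q = 1/3.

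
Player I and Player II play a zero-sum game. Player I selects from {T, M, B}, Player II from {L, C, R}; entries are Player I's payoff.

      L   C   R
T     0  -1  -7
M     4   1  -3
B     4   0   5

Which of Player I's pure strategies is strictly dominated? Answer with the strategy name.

M gives a strictly higher payoff than T against every column: 4 > 0, 1 > -1, -3 > -7.
So T is strictly dominated and Player I never plays it.

T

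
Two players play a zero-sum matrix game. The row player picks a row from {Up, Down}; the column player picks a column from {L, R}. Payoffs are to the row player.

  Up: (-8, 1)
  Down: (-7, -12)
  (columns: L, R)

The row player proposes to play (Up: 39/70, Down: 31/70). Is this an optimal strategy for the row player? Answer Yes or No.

Against L this mix gives (39/70)·(-8) + (31/70)·(-7) = -529/70.
Against R this mix gives (39/70)·1 + (31/70)·(-12) = -333/70.
The column player will play L, holding the row player to -529/70. Shifting weight toward the row that does better against L would raise this floor (the equalizing mix achieves -103/14 against both L and R), so the proposed strategy is not optimal.

No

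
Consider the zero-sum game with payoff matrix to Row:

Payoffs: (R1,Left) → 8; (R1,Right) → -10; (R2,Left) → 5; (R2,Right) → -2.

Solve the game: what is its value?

Row minima: R1 → -10, R2 → -2; maximin = -2.
Column maxima: Left → 8, Right → -2; minimax = -2.
Since maximin = minimax = -2, there is a saddle point and the value is -2.

-2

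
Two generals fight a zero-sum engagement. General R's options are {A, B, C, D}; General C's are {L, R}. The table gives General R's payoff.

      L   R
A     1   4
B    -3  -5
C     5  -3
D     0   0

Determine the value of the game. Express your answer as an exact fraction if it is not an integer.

Row minima: A → 1, B → -5, C → -3, D → 0; maximin = 1.
Column maxima: L → 5, R → 4; minimax = 4.
1 ≠ 4, so there is no saddle point; optimal play is mixed.
B is strictly dominated by A, so General R never plays it.
D is strictly dominated by A, so General R never plays it.
On the remaining 2×2 (A, C vs L, R):
Let General R play A with probability p. Expected payoff against L: 1p + 5(1−p) = −4p + 5; against R: 4p + (-3)(1−p) = 7p − 3.
Setting these equal: −4p + 5 = 7p − 3 ⇒ −11p = -8 ⇒ p = 8/11, and the value is (-4)·(8/11) + 5 = 23/11.
For General C: with q = P(L), equating A's and C's payoffs gives −3q + 4 = 8q − 3 ⇒ q = 7/11.

23/11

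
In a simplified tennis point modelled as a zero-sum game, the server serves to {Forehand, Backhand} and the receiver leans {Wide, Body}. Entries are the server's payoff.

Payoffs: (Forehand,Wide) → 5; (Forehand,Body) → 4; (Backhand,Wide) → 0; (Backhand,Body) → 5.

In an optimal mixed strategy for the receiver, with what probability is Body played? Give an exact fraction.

5/6

Row minima: Forehand → 4, Backhand → 0; maximin = 4.
Column maxima: Wide → 5, Body → 5; minimax = 5.
4 ≠ 5, so there is no saddle point; optimal play is mixed.
Let the server play Forehand with probability p. Expected payoff against Wide: 5p + 0(1−p) = 5p; against Body: 4p + 5(1−p) = −p + 5.
Setting these equal: 5p = −p + 5 ⇒ 6p = 5 ⇒ p = 5/6, and the value is (5)·(5/6) = 25/6.
For the receiver: with q = P(Wide), equating Forehand's and Backhand's payoffs gives q + 4 = −5q + 5 ⇒ q = 1/6.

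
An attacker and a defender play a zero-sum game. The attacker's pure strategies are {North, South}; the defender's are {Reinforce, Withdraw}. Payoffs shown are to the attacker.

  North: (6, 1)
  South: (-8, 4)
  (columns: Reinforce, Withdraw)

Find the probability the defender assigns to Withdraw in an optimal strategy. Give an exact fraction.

Row minima: North → 1, South → -8; maximin = 1.
Column maxima: Reinforce → 6, Withdraw → 4; minimax = 4.
1 ≠ 4, so there is no saddle point; optimal play is mixed.
Let the attacker play North with probability p. Expected payoff against Reinforce: 6p + (-8)(1−p) = 14p − 8; against Withdraw: 1p + 4(1−p) = −3p + 4.
Setting these equal: 14p − 8 = −3p + 4 ⇒ 17p = 12 ⇒ p = 12/17, and the value is (14)·(12/17) − 8 = 32/17.
For the defender: with q = P(Reinforce), equating North's and South's payoffs gives 5q + 1 = −12q + 4 ⇒ q = 3/17.

14/17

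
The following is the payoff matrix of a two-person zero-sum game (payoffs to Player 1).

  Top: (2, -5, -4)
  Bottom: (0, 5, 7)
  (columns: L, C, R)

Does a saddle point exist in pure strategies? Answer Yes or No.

No

Row minima: Top → -5, Bottom → 0; maximin = 0.
Column maxima: L → 2, C → 5, R → 7; minimax = 2.
0 ≠ 2, so no pure-strategy equilibrium exists.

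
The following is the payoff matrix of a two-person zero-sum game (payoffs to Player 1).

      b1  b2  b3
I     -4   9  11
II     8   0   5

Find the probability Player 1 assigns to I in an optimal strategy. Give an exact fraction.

Row minima: I → -4, II → 0; maximin = 0.
Column maxima: b1 → 8, b2 → 9, b3 → 11; minimax = 8.
0 ≠ 8, so there is no saddle point; optimal play is mixed.
b3 is strictly dominated by b2 (it gives Player 1 strictly more in every row), so Player 2 never plays it.
On the remaining 2×2 (I, II vs b1, b2):
Let Player 1 play I with probability p. Expected payoff against b1: (-4)p + 8(1−p) = −12p + 8; against b2: 9p + 0(1−p) = 9p.
Setting these equal: −12p + 8 = 9p ⇒ −21p = -8 ⇒ p = 8/21, and the value is (-12)·(8/21) + 8 = 24/7.
For Player 2: with q = P(b1), equating I's and II's payoffs gives −13q + 9 = 8q ⇒ q = 3/7.

8/21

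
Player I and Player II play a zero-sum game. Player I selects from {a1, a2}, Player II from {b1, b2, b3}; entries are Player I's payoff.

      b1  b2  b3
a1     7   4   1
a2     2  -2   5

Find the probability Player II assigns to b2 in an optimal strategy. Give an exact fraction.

2/5

Row minima: a1 → 1, a2 → -2; maximin = 1.
Column maxima: b1 → 7, b2 → 4, b3 → 5; minimax = 4.
1 ≠ 4, so there is no saddle point; optimal play is mixed.
b1 is strictly dominated by b2 (it gives Player I strictly more in every row), so Player II never plays it.
On the remaining 2×2 (a1, a2 vs b2, b3):
Let Player I play a1 with probability p. Expected payoff against b2: 4p + (-2)(1−p) = 6p − 2; against b3: 1p + 5(1−p) = −4p + 5.
Setting these equal: 6p − 2 = −4p + 5 ⇒ 10p = 7 ⇒ p = 7/10, and the value is (6)·(7/10) − 2 = 11/5.
For Player II: with q = P(b2), equating a1's and a2's payoffs gives 3q + 1 = −7q + 5 ⇒ q = 2/5.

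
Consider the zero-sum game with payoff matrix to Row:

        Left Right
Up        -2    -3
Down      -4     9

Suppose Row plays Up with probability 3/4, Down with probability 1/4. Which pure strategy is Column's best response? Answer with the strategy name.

If Column plays Left, Row's expected payoff is (3/4)·(-2) + (1/4)·(-4) = -5/2.
If Column plays Right, Row's expected payoff is (3/4)·(-3) + (1/4)·9 = 0.
Column minimizes Row's payoff; the smallest is -5/2, so the best response is Left.

Left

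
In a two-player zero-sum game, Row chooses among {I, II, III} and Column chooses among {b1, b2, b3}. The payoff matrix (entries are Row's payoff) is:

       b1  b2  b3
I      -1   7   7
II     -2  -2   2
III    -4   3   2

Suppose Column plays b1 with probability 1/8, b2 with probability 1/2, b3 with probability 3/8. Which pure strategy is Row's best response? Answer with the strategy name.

I

Expected payoff of I: (1/8)·(-1) + (1/2)·7 + (3/8)·7 = 6.
Expected payoff of II: (1/8)·(-2) + (1/2)·(-2) + (3/8)·2 = -1/2.
Expected payoff of III: (1/8)·(-4) + (1/2)·3 + (3/8)·2 = 7/4.
The largest is 6, so Row's best response is I.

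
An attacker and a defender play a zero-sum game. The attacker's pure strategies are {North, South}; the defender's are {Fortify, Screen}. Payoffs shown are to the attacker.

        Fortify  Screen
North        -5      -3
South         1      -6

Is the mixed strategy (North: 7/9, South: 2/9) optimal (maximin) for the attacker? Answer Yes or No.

Against Fortify this mix gives (7/9)·(-5) + (2/9)·1 = -11/3.
Against Screen this mix gives (7/9)·(-3) + (2/9)·(-6) = -11/3.
All of the defender's active replies (Fortify, Screen) yield -11/3, and no column does worse for the attacker. The mix makes the defender indifferent and guarantees -11/3, so it is optimal.

Yes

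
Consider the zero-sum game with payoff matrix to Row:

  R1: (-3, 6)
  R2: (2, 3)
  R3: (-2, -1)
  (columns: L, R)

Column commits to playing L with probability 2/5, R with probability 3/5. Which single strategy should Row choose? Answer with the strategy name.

Expected payoff of R1: (2/5)·(-3) + (3/5)·6 = 12/5.
Expected payoff of R2: (2/5)·2 + (3/5)·3 = 13/5.
Expected payoff of R3: (2/5)·(-2) + (3/5)·(-1) = -7/5.
The largest is 13/5, so Row's best response is R2.

R2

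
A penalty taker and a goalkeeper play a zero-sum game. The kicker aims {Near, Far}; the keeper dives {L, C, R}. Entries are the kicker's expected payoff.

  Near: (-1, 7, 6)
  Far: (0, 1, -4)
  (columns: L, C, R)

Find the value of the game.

Row minima: Near → -1, Far → -4; maximin = -1.
Column maxima: L → 0, C → 7, R → 6; minimax = 0.
-1 ≠ 0, so there is no saddle point; optimal play is mixed.
C is strictly dominated by L (it gives the kicker strictly more in every row), so the keeper never plays it.
On the remaining 2×2 (Near, Far vs L, R):
Let the kicker play Near with probability p. Expected payoff against L: (-1)p + 0(1−p) = −p; against R: 6p + (-4)(1−p) = 10p − 4.
Setting these equal: −p = 10p − 4 ⇒ −11p = -4 ⇒ p = 4/11, and the value is (-1)·(4/11) = -4/11.
For the keeper: with q = P(L), equating Near's and Far's payoffs gives −7q + 6 = 4q − 4 ⇒ q = 10/11.

-4/11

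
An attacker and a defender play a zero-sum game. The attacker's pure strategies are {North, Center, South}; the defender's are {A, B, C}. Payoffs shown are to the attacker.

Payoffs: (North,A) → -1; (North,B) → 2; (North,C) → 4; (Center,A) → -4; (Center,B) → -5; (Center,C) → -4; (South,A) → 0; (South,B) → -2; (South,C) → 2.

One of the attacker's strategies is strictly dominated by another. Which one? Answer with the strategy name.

North gives a strictly higher payoff than Center against every column: -1 > -4, 2 > -5, 4 > -4.
So Center is strictly dominated and the attacker never plays it.

Center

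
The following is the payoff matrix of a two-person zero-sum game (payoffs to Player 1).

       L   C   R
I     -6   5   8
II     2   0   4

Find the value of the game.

Row minima: I → -6, II → 0; maximin = 0.
Column maxima: L → 2, C → 5, R → 8; minimax = 2.
0 ≠ 2, so there is no saddle point; optimal play is mixed.
R is strictly dominated by L (it gives Player 1 strictly more in every row), so Player 2 never plays it.
On the remaining 2×2 (I, II vs L, C):
Let Player 1 play I with probability p. Expected payoff against L: (-6)p + 2(1−p) = −8p + 2; against C: 5p + 0(1−p) = 5p.
Setting these equal: −8p + 2 = 5p ⇒ −13p = -2 ⇒ p = 2/13, and the value is (-8)·(2/13) + 2 = 10/13.
For Player 2: with q = P(L), equating I's and II's payoffs gives −11q + 5 = 2q ⇒ q = 5/13.

10/13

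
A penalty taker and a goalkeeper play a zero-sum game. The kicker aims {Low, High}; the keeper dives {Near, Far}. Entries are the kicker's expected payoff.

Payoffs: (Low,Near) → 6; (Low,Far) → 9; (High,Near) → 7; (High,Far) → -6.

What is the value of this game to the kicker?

Row minima: Low → 6, High → -6; maximin = 6.
Column maxima: Near → 7, Far → 9; minimax = 7.
6 ≠ 7, so there is no saddle point; optimal play is mixed.
Let the kicker play Low with probability p. Expected payoff against Near: 6p + 7(1−p) = −p + 7; against Far: 9p + (-6)(1−p) = 15p − 6.
Setting these equal: −p + 7 = 15p − 6 ⇒ −16p = -13 ⇒ p = 13/16, and the value is (-1)·(13/16) + 7 = 99/16.
For the keeper: with q = P(Near), equating Low's and High's payoffs gives −3q + 9 = 13q − 6 ⇒ q = 15/16.

99/16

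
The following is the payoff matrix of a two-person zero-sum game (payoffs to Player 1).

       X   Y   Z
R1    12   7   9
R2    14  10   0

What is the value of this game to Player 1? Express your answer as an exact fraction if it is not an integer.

15/2

Row minima: R1 → 7, R2 → 0; maximin = 7.
Column maxima: X → 14, Y → 10, Z → 9; minimax = 9.
7 ≠ 9, so there is no saddle point; optimal play is mixed.
X is strictly dominated by Y (it gives Player 1 strictly more in every row), so Player 2 never plays it.
On the remaining 2×2 (R1, R2 vs Y, Z):
Let Player 1 play R1 with probability p. Expected payoff against Y: 7p + 10(1−p) = −3p + 10; against Z: 9p + 0(1−p) = 9p.
Setting these equal: −3p + 10 = 9p ⇒ −12p = -10 ⇒ p = 5/6, and the value is (-3)·(5/6) + 10 = 15/2.
For Player 2: with q = P(Y), equating R1's and R2's payoffs gives −2q + 9 = 10q ⇒ q = 3/4.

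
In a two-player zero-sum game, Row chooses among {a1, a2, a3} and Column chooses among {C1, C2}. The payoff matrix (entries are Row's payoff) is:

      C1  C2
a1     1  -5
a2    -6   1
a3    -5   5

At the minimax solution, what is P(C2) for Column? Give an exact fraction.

Row minima: a1 → -5, a2 → -6, a3 → -5; maximin = -5.
Column maxima: C1 → 1, C2 → 5; minimax = 1.
-5 ≠ 1, so there is no saddle point; optimal play is mixed.
a2 is strictly dominated by a3, so Row never plays it.
On the remaining 2×2 (a1, a3 vs C1, C2):
Let Row play a1 with probability p. Expected payoff against C1: 1p + (-5)(1−p) = 6p − 5; against C2: (-5)p + 5(1−p) = −10p + 5.
Setting these equal: 6p − 5 = −10p + 5 ⇒ 16p = 10 ⇒ p = 5/8, and the value is (6)·(5/8) − 5 = -5/4.
For Column: with q = P(C1), equating a1's and a3's payoffs gives 6q − 5 = −10q + 5 ⇒ q = 5/8.

3/8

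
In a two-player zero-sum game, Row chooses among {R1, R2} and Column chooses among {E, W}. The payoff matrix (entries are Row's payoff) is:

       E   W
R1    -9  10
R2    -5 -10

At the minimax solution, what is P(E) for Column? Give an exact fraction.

Row minima: R1 → -9, R2 → -10; maximin = -9.
Column maxima: E → -5, W → 10; minimax = -5.
-9 ≠ -5, so there is no saddle point; optimal play is mixed.
Let Row play R1 with probability p. Expected payoff against E: (-9)p + (-5)(1−p) = −4p − 5; against W: 10p + (-10)(1−p) = 20p − 10.
Setting these equal: −4p − 5 = 20p − 10 ⇒ −24p = -5 ⇒ p = 5/24, and the value is (-4)·(5/24) − 5 = -35/6.
For Column: with q = P(E), equating R1's and R2's payoffs gives −19q + 10 = 5q − 10 ⇒ q = 5/6.

5/6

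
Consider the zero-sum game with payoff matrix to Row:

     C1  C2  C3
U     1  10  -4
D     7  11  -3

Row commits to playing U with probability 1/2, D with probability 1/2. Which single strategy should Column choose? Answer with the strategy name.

If Column plays C1, Row's expected payoff is (1/2)·1 + (1/2)·7 = 4.
If Column plays C2, Row's expected payoff is (1/2)·10 + (1/2)·11 = 21/2.
If Column plays C3, Row's expected payoff is (1/2)·(-4) + (1/2)·(-3) = -7/2.
Column minimizes Row's payoff; the smallest is -7/2, so the best response is C3.

C3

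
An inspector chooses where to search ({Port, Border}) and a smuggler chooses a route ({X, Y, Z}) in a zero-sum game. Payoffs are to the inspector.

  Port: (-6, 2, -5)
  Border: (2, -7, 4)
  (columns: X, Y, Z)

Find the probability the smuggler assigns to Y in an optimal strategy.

8/17

Row minima: Port → -6, Border → -7; maximin = -6.
Column maxima: X → 2, Y → 2, Z → 4; minimax = 2.
-6 ≠ 2, so there is no saddle point; optimal play is mixed.
Z is strictly dominated by X (it gives the inspector strictly more in every row), so the smuggler never plays it.
On the remaining 2×2 (Port, Border vs X, Y):
Let the inspector play Port with probability p. Expected payoff against X: (-6)p + 2(1−p) = −8p + 2; against Y: 2p + (-7)(1−p) = 9p − 7.
Setting these equal: −8p + 2 = 9p − 7 ⇒ −17p = -9 ⇒ p = 9/17, and the value is (-8)·(9/17) + 2 = -38/17.
For the smuggler: with q = P(X), equating Port's and Border's payoffs gives −8q + 2 = 9q − 7 ⇒ q = 9/17.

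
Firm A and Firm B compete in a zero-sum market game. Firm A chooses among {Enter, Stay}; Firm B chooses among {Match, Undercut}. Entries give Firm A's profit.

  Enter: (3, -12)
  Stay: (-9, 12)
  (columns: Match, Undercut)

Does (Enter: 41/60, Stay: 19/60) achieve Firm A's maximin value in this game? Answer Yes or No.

No

Against Match this mix gives (41/60)·3 + (19/60)·(-9) = -4/5.
Against Undercut this mix gives (41/60)·(-12) + (19/60)·12 = -22/5.
Firm B will play Undercut, holding Firm A to -22/5. Shifting weight toward the row that does better against Undercut would raise this floor (the equalizing mix achieves -2 against both Undercut and Match), so the proposed strategy is not optimal.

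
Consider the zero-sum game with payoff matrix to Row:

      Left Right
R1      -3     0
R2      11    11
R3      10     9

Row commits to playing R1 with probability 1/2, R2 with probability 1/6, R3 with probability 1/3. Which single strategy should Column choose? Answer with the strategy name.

If Column plays Left, Row's expected payoff is (1/2)·(-3) + (1/6)·11 + (1/3)·10 = 11/3.
If Column plays Right, Row's expected payoff is (1/2)·0 + (1/6)·11 + (1/3)·9 = 29/6.
Column minimizes Row's payoff; the smallest is 11/3, so the best response is Left.

Left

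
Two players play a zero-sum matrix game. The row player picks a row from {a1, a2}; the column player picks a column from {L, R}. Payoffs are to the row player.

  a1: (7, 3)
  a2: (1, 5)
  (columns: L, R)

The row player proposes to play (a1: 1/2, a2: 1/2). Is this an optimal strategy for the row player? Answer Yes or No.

Against L this mix gives (1/2)·7 + (1/2)·1 = 4.
Against R this mix gives (1/2)·3 + (1/2)·5 = 4.
All of the column player's active replies (L, R) yield 4, and no column does worse for the row player. The mix makes the column player indifferent and guarantees 4, so it is optimal.

Yes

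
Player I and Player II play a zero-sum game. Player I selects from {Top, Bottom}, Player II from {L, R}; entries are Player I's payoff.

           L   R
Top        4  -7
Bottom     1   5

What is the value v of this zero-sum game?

Row minima: Top → -7, Bottom → 1; maximin = 1.
Column maxima: L → 4, R → 5; minimax = 4.
1 ≠ 4, so there is no saddle point; optimal play is mixed.
Let Player I play Top with probability p. Expected payoff against L: 4p + 1(1−p) = 3p + 1; against R: (-7)p + 5(1−p) = −12p + 5.
Setting these equal: 3p + 1 = −12p + 5 ⇒ 15p = 4 ⇒ p = 4/15, and the value is (3)·(4/15) + 1 = 9/5.
For Player II: with q = P(L), equating Top's and Bottom's payoffs gives 11q − 7 = −4q + 5 ⇒ q = 4/5.

9/5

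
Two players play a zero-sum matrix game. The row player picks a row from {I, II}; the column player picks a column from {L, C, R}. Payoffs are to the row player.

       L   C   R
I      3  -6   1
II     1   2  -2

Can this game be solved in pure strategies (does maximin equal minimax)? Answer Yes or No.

Row minima: I → -6, II → -2; maximin = -2.
Column maxima: L → 3, C → 2, R → 1; minimax = 1.
-2 ≠ 1, so no pure-strategy equilibrium exists.

No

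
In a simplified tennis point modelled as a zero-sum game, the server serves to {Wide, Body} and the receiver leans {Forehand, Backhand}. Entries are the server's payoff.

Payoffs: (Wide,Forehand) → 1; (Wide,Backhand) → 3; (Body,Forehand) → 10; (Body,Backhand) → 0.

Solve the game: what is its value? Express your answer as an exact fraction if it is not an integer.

Row minima: Wide → 1, Body → 0; maximin = 1.
Column maxima: Forehand → 10, Backhand → 3; minimax = 3.
1 ≠ 3, so there is no saddle point; optimal play is mixed.
Let the server play Wide with probability p. Expected payoff against Forehand: 1p + 10(1−p) = −9p + 10; against Backhand: 3p + 0(1−p) = 3p.
Setting these equal: −9p + 10 = 3p ⇒ −12p = -10 ⇒ p = 5/6, and the value is (-9)·(5/6) + 10 = 5/2.
For the receiver: with q = P(Forehand), equating Wide's and Body's payoffs gives −2q + 3 = 10q ⇒ q = 1/4.

5/2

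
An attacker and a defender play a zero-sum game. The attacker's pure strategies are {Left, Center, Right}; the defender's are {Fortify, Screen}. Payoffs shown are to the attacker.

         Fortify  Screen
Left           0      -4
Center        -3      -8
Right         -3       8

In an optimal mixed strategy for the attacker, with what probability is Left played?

Row minima: Left → -4, Center → -8, Right → -3; maximin = -3.
Column maxima: Fortify → 0, Screen → 8; minimax = 0.
-3 ≠ 0, so there is no saddle point; optimal play is mixed.
Center is strictly dominated by Left, so the attacker never plays it.
On the remaining 2×2 (Left, Right vs Fortify, Screen):
Let the attacker play Left with probability p. Expected payoff against Fortify: 0p + (-3)(1−p) = 3p − 3; against Screen: (-4)p + 8(1−p) = −12p + 8.
Setting these equal: 3p − 3 = −12p + 8 ⇒ 15p = 11 ⇒ p = 11/15, and the value is (3)·(11/15) − 3 = -4/5.
For the defender: with q = P(Fortify), equating Left's and Right's payoffs gives 4q − 4 = −11q + 8 ⇒ q = 4/5.

11/15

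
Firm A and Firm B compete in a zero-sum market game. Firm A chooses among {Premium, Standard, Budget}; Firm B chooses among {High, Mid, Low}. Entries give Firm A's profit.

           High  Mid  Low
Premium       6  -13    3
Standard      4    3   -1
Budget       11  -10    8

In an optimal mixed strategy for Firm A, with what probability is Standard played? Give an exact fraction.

Row minima: Premium → -13, Standard → -1, Budget → -10; maximin = -1.
Column maxima: High → 11, Mid → 3, Low → 8; minimax = 3.
-1 ≠ 3, so there is no saddle point; optimal play is mixed.
Premium is strictly dominated by Budget, so Firm A never plays it.
High is strictly dominated by Mid (it gives Firm A strictly more in every row), so Firm B never plays it.
On the remaining 2×2 (Standard, Budget vs Mid, Low):
Let Firm A play Standard with probability p. Expected payoff against Mid: 3p + (-10)(1−p) = 13p − 10; against Low: (-1)p + 8(1−p) = −9p + 8.
Setting these equal: 13p − 10 = −9p + 8 ⇒ 22p = 18 ⇒ p = 9/11, and the value is (13)·(9/11) − 10 = 7/11.
For Firm B: with q = P(Mid), equating Standard's and Budget's payoffs gives 4q − 1 = −18q + 8 ⇒ q = 9/22.

9/11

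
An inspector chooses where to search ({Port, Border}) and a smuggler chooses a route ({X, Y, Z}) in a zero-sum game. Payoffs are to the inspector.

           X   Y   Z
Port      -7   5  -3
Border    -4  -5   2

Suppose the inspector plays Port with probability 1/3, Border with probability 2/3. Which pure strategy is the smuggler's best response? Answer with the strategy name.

If the smuggler plays X, the inspector's expected payoff is (1/3)·(-7) + (2/3)·(-4) = -5.
If the smuggler plays Y, the inspector's expected payoff is (1/3)·5 + (2/3)·(-5) = -5/3.
If the smuggler plays Z, the inspector's expected payoff is (1/3)·(-3) + (2/3)·2 = 1/3.
The smuggler minimizes the inspector's payoff; the smallest is -5, so the best response is X.

X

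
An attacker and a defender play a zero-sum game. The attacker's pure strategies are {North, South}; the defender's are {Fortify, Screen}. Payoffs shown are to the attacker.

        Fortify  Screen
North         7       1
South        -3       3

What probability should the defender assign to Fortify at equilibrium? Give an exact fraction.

1/6

Row minima: North → 1, South → -3; maximin = 1.
Column maxima: Fortify → 7, Screen → 3; minimax = 3.
1 ≠ 3, so there is no saddle point; optimal play is mixed.
Let the attacker play North with probability p. Expected payoff against Fortify: 7p + (-3)(1−p) = 10p − 3; against Screen: 1p + 3(1−p) = −2p + 3.
Setting these equal: 10p − 3 = −2p + 3 ⇒ 12p = 6 ⇒ p = 1/2, and the value is (10)·(1/2) − 3 = 2.
For the defender: with q = P(Fortify), equating North's and South's payoffs gives 6q + 1 = −6q + 3 ⇒ q = 1/6.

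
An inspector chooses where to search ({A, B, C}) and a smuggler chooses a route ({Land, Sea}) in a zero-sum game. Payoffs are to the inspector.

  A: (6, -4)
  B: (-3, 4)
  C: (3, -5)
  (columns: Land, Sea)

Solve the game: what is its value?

12/17

Row minima: A → -4, B → -3, C → -5; maximin = -3.
Column maxima: Land → 6, Sea → 4; minimax = 4.
-3 ≠ 4, so there is no saddle point; optimal play is mixed.
C is strictly dominated by A, so the inspector never plays it.
On the remaining 2×2 (A, B vs Land, Sea):
Let the inspector play A with probability p. Expected payoff against Land: 6p + (-3)(1−p) = 9p − 3; against Sea: (-4)p + 4(1−p) = −8p + 4.
Setting these equal: 9p − 3 = −8p + 4 ⇒ 17p = 7 ⇒ p = 7/17, and the value is (9)·(7/17) − 3 = 12/17.
For the smuggler: with q = P(Land), equating A's and B's payoffs gives 10q − 4 = −7q + 4 ⇒ q = 8/17.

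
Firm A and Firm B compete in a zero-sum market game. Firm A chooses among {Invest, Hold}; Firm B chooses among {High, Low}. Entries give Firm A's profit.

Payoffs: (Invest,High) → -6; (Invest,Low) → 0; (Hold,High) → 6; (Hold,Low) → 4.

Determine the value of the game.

4

Row minima: Invest → -6, Hold → 4; maximin = 4.
Column maxima: High → 6, Low → 4; minimax = 4.
Since maximin = minimax = 4, there is a saddle point and the value is 4.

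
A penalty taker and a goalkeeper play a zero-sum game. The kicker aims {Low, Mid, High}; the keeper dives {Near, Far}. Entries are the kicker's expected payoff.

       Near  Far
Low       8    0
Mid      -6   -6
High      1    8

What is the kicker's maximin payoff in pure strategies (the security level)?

Row minima: Low → 0, Mid → -6, High → 1.
The best of these is 1.

1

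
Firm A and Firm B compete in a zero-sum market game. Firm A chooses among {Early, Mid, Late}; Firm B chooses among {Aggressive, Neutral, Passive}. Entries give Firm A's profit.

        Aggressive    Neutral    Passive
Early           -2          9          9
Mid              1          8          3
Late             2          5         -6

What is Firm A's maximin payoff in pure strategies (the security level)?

1

Row minima: Early → -2, Mid → 1, Late → -6.
The best of these is 1.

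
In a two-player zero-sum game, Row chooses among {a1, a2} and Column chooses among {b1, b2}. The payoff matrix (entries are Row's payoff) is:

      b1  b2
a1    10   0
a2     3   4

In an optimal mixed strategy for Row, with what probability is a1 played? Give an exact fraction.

1/11

Row minima: a1 → 0, a2 → 3; maximin = 3.
Column maxima: b1 → 10, b2 → 4; minimax = 4.
3 ≠ 4, so there is no saddle point; optimal play is mixed.
Let Row play a1 with probability p. Expected payoff against b1: 10p + 3(1−p) = 7p + 3; against b2: 0p + 4(1−p) = −4p + 4.
Setting these equal: 7p + 3 = −4p + 4 ⇒ 11p = 1 ⇒ p = 1/11, and the value is (7)·(1/11) + 3 = 40/11.
For Column: with q = P(b1), equating a1's and a2's payoffs gives 10q = −q + 4 ⇒ q = 4/11.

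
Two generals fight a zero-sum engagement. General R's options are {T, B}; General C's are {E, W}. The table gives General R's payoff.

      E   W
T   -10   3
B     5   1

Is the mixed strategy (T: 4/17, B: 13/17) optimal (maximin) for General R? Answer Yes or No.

Against E this mix gives (4/17)·(-10) + (13/17)·5 = 25/17.
Against W this mix gives (4/17)·3 + (13/17)·1 = 25/17.
All of General C's active replies (E, W) yield 25/17, and no column does worse for General R. The mix makes General C indifferent and guarantees 25/17, so it is optimal.

Yes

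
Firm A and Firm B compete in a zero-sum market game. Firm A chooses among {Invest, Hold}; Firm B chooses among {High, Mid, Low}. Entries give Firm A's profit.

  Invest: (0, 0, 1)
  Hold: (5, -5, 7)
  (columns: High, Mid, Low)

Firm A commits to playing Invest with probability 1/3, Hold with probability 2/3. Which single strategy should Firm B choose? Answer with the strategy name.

If Firm B plays High, Firm A's expected payoff is (1/3)·0 + (2/3)·5 = 10/3.
If Firm B plays Mid, Firm A's expected payoff is (1/3)·0 + (2/3)·(-5) = -10/3.
If Firm B plays Low, Firm A's expected payoff is (1/3)·1 + (2/3)·7 = 5.
Firm B minimizes Firm A's payoff; the smallest is -10/3, so the best response is Mid.

Mid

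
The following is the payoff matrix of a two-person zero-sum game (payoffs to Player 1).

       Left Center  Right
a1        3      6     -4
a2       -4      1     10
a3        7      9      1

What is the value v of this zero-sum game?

37/10

Row minima: a1 → -4, a2 → -4, a3 → 1; maximin = 1.
Column maxima: Left → 7, Center → 9, Right → 10; minimax = 7.
1 ≠ 7, so there is no saddle point; optimal play is mixed.
a1 is strictly dominated by a3, so Player 1 never plays it.
Center is strictly dominated by Left (it gives Player 1 strictly more in every row), so Player 2 never plays it.
On the remaining 2×2 (a2, a3 vs Left, Right):
Let Player 1 play a2 with probability p. Expected payoff against Left: (-4)p + 7(1−p) = −11p + 7; against Right: 10p + 1(1−p) = 9p + 1.
Setting these equal: −11p + 7 = 9p + 1 ⇒ −20p = -6 ⇒ p = 3/10, and the value is (-11)·(3/10) + 7 = 37/10.
For Player 2: with q = P(Left), equating a2's and a3's payoffs gives −14q + 10 = 6q + 1 ⇒ q = 9/20.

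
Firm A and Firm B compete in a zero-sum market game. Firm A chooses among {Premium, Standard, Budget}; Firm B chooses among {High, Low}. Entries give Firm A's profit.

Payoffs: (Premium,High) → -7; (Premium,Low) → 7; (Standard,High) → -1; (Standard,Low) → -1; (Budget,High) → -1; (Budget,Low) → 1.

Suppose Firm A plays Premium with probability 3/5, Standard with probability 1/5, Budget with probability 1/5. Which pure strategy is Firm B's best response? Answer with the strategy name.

High

If Firm B plays High, Firm A's expected payoff is (3/5)·(-7) + (1/5)·(-1) + (1/5)·(-1) = -23/5.
If Firm B plays Low, Firm A's expected payoff is (3/5)·7 + (1/5)·(-1) + (1/5)·1 = 21/5.
Firm B minimizes Firm A's payoff; the smallest is -23/5, so the best response is High.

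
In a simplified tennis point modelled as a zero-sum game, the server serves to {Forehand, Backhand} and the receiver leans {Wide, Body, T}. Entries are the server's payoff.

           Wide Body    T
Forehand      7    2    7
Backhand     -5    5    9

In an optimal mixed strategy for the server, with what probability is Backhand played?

1/3

Row minima: Forehand → 2, Backhand → -5; maximin = 2.
Column maxima: Wide → 7, Body → 5, T → 9; minimax = 5.
2 ≠ 5, so there is no saddle point; optimal play is mixed.
T is strictly dominated by Body (it gives the server strictly more in every row), so the receiver never plays it.
On the remaining 2×2 (Forehand, Backhand vs Wide, Body):
Let the server play Forehand with probability p. Expected payoff against Wide: 7p + (-5)(1−p) = 12p − 5; against Body: 2p + 5(1−p) = −3p + 5.
Setting these equal: 12p − 5 = −3p + 5 ⇒ 15p = 10 ⇒ p = 2/3, and the value is (12)·(2/3) − 5 = 3.
For the receiver: with q = P(Wide), equating Forehand's and Backhand's payoffs gives 5q + 2 = −10q + 5 ⇒ q = 1/5.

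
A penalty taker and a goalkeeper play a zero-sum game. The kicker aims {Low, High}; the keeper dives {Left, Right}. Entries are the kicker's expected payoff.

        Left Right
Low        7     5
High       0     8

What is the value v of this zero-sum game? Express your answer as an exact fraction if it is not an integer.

Row minima: Low → 5, High → 0; maximin = 5.
Column maxima: Left → 7, Right → 8; minimax = 7.
5 ≠ 7, so there is no saddle point; optimal play is mixed.
Let the kicker play Low with probability p. Expected payoff against Left: 7p + 0(1−p) = 7p; against Right: 5p + 8(1−p) = −3p + 8.
Setting these equal: 7p = −3p + 8 ⇒ 10p = 8 ⇒ p = 4/5, and the value is (7)·(4/5) = 28/5.
For the keeper: with q = P(Left), equating Low's and High's payoffs gives 2q + 5 = −8q + 8 ⇒ q = 3/10.

28/5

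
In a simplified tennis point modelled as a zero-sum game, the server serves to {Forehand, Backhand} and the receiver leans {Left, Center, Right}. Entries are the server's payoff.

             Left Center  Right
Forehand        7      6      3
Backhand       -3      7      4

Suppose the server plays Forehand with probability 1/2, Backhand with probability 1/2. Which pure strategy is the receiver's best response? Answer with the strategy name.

If the receiver plays Left, the server's expected payoff is (1/2)·7 + (1/2)·(-3) = 2.
If the receiver plays Center, the server's expected payoff is (1/2)·6 + (1/2)·7 = 13/2.
If the receiver plays Right, the server's expected payoff is (1/2)·3 + (1/2)·4 = 7/2.
The receiver minimizes the server's payoff; the smallest is 2, so the best response is Left.

Left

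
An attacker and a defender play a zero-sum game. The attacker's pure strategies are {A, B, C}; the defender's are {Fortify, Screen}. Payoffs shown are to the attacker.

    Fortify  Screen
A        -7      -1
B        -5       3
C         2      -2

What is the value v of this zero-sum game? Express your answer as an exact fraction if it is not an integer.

-1/3

Row minima: A → -7, B → -5, C → -2; maximin = -2.
Column maxima: Fortify → 2, Screen → 3; minimax = 2.
-2 ≠ 2, so there is no saddle point; optimal play is mixed.
A is strictly dominated by B, so the attacker never plays it.
On the remaining 2×2 (B, C vs Fortify, Screen):
Let the attacker play B with probability p. Expected payoff against Fortify: (-5)p + 2(1−p) = −7p + 2; against Screen: 3p + (-2)(1−p) = 5p − 2.
Setting these equal: −7p + 2 = 5p − 2 ⇒ −12p = -4 ⇒ p = 1/3, and the value is (-7)·(1/3) + 2 = -1/3.
For the defender: with q = P(Fortify), equating B's and C's payoffs gives −8q + 3 = 4q − 2 ⇒ q = 5/12.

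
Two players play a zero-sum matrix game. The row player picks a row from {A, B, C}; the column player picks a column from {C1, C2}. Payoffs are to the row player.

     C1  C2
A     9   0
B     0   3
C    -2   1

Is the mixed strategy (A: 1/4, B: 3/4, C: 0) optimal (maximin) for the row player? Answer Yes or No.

Against C1 this mix gives (1/4)·9 + (3/4)·0 = 9/4.
Against C2 this mix gives (1/4)·0 + (3/4)·3 = 9/4.
All of the column player's active replies (C1, C2) yield 9/4, and no column does worse for the row player. The mix makes the column player indifferent and guarantees 9/4, so it is optimal.

Yes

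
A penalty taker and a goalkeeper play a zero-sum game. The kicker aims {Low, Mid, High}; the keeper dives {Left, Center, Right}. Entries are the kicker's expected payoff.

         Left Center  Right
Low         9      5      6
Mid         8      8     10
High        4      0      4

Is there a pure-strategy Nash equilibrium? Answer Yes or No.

Yes

Row minima: Low → 5, Mid → 8, High → 0; maximin = 8.
Column maxima: Left → 9, Center → 8, Right → 10; minimax = 8.
maximin = minimax = 8, so a saddle point exists.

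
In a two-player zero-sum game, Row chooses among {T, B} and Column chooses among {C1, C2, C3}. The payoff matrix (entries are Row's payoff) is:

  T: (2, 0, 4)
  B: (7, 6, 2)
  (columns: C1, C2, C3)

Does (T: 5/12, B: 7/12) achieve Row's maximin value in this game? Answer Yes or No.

No

Against C1 this mix gives (5/12)·2 + (7/12)·7 = 59/12.
Against C2 this mix gives (5/12)·0 + (7/12)·6 = 7/2.
Against C3 this mix gives (5/12)·4 + (7/12)·2 = 17/6.
Column will play C3, holding Row to 17/6. Shifting weight toward the row that does better against C3 would raise this floor (the equalizing mix achieves 3 against both C3 and C2), so the proposed strategy is not optimal.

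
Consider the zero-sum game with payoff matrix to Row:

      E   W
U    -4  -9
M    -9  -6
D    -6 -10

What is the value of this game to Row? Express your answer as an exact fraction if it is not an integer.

-57/8

Row minima: U → -9, M → -9, D → -10; maximin = -9.
Column maxima: E → -4, W → -6; minimax = -6.
-9 ≠ -6, so there is no saddle point; optimal play is mixed.
D is strictly dominated by U, so Row never plays it.
On the remaining 2×2 (U, M vs E, W):
Let Row play U with probability p. Expected payoff against E: (-4)p + (-9)(1−p) = 5p − 9; against W: (-9)p + (-6)(1−p) = −3p − 6.
Setting these equal: 5p − 9 = −3p − 6 ⇒ 8p = 3 ⇒ p = 3/8, and the value is (5)·(3/8) − 9 = -57/8.
For Column: with q = P(E), equating U's and M's payoffs gives 5q − 9 = −3q − 6 ⇒ q = 3/8.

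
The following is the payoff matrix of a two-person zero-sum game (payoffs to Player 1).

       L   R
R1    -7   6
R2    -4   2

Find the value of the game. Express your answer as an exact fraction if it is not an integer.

-4

Row minima: R1 → -7, R2 → -4; maximin = -4.
Column maxima: L → -4, R → 6; minimax = -4.
Since maximin = minimax = -4, there is a saddle point and the value is -4.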